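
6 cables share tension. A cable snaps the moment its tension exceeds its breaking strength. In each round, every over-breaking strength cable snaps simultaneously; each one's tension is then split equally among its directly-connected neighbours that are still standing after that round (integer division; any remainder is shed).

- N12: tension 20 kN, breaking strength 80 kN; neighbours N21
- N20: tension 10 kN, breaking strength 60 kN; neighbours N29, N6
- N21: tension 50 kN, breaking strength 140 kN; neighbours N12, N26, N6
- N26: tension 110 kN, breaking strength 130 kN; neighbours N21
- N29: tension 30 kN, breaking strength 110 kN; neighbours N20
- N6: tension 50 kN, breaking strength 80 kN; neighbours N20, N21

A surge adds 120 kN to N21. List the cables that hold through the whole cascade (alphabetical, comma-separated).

N12

Round 1 — N21 at 170 > 140. N21 snaps.
  N21 sheds 170 kN to N12, N26, N6: 56 each (2 lost).
    N12: 20+56 = 76 ≤ 80
    N26: 110+56 = 166 > 130
    N6: 50+56 = 106 > 80
Round 2 — N26, N6 snap.
  N26 sheds 166 kN: no online neighbours, lost.
  N6 sheds 106 kN to N20: 106 each.
    N20: 10+106 = 116 > 60
Round 3 — N20 snaps.
  N20 sheds 116 kN to N29: 116 each.
    N29: 30+116 = 146 > 110
Round 4 — N29 snaps.
  N29 sheds 146 kN: no online neighbours, lost.
No further breaks.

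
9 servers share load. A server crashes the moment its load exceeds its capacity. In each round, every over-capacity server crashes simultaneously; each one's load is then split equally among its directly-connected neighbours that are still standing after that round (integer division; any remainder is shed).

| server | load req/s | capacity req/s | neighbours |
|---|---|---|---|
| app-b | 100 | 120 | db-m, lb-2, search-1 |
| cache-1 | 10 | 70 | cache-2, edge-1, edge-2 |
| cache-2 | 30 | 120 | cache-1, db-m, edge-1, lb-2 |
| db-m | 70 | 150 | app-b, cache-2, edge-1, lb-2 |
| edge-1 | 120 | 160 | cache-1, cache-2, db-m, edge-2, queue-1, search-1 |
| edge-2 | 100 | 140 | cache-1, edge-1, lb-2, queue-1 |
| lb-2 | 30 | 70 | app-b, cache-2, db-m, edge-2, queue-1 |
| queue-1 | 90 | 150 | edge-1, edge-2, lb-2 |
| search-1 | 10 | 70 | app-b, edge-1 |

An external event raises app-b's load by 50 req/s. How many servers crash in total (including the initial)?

2

Round 1 — app-b at 150 > 120. app-b crashes.
  app-b sheds 150 req/s to db-m, lb-2, search-1: 50 each.
    db-m: 70+50 = 120 ≤ 150
    lb-2: 30+50 = 80 > 70
    search-1: 10+50 = 60 ≤ 70
Round 2 — lb-2 crashes.
  lb-2 sheds 80 req/s to cache-2, db-m, edge-2, queue-1: 20 each.
    cache-2: 30+20 = 50 ≤ 120
    db-m: 120+20 = 140 ≤ 150
    edge-2: 100+20 = 120 ≤ 140
    queue-1: 90+20 = 110 ≤ 150
No further crashes.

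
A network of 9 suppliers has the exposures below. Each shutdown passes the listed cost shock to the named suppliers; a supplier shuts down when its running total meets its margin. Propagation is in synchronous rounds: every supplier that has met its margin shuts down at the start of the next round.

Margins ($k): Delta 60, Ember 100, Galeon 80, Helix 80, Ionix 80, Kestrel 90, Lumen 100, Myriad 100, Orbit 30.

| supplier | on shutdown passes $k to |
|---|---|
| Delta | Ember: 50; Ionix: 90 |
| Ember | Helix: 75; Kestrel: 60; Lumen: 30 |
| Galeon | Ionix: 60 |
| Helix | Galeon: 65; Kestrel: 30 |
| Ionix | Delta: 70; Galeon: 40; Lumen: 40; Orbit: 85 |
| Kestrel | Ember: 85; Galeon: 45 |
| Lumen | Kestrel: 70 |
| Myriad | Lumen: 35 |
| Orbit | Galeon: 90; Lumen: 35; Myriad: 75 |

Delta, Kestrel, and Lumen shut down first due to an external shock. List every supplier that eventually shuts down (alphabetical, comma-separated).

Delta, Ember, Galeon, Ionix, Kestrel, Lumen, Orbit

Round 1 — Delta, Kestrel, Lumen shut down (initial).
  Ember: +50+85 → 135 ≥ 100
  Galeon: +45 → 45 < 80
  Ionix: +90 → 90 ≥ 80
Round 2 — Ember, Ionix shut down.
  Galeon: +40 → 85 ≥ 80
  Helix: +75 → 75 < 80
  Orbit: +85 → 85 ≥ 30
Round 3 — Galeon, Orbit shut down.
  Myriad: +75 → 75 < 100
No further shutdowns.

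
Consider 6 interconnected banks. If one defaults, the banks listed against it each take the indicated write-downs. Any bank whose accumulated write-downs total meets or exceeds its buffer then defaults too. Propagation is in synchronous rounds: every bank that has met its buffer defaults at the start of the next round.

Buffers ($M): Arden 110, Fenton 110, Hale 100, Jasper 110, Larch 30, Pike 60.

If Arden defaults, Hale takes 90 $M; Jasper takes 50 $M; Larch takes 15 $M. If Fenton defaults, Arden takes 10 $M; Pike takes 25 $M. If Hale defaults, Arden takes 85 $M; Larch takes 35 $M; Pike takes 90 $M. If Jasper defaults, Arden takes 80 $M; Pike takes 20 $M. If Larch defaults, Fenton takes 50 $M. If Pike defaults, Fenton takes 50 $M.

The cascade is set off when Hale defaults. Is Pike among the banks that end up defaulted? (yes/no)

yes

Round 1 — Hale defaults (initial).
  Arden: +85 → 85 < 110
  Larch: +35 → 35 ≥ 30
  Pike: +90 → 90 ≥ 60
Round 2 — Larch, Pike default.
  Fenton: +50+50 → 100 < 110
No further defaults.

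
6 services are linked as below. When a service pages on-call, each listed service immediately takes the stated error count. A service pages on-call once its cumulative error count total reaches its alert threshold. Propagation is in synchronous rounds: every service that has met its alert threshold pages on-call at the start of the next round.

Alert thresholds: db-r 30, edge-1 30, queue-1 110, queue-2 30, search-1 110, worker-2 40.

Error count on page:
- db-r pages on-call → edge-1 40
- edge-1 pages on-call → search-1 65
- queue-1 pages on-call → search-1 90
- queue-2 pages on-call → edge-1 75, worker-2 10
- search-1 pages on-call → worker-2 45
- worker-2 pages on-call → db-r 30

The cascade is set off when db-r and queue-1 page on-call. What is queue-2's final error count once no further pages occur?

0

Round 1 — db-r, queue-1 page on-call (initial).
  edge-1: +40 → 40 ≥ 30
  search-1: +90 → 90 < 110
Round 2 — edge-1 pages on-call.
  search-1: +65 → 155 ≥ 110
Round 3 — search-1 pages on-call.
  worker-2: +45 → 45 ≥ 40
Round 4 — worker-2 pages on-call.
No further pages.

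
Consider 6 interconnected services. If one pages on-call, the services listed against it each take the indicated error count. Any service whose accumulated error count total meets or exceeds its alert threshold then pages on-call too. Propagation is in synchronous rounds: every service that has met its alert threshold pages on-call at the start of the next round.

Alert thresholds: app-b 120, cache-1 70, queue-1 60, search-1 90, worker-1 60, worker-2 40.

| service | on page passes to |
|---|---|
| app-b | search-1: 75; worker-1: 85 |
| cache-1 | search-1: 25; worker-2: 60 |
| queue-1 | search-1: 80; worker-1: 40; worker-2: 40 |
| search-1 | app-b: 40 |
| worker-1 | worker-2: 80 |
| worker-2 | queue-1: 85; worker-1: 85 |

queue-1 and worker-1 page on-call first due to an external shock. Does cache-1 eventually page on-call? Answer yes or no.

Round 1 — queue-1, worker-1 page on-call (initial).
  search-1: +80 → 80 < 90
  worker-2: +40+80 → 120 ≥ 40
Round 2 — worker-2 pages on-call.
No further pages.

no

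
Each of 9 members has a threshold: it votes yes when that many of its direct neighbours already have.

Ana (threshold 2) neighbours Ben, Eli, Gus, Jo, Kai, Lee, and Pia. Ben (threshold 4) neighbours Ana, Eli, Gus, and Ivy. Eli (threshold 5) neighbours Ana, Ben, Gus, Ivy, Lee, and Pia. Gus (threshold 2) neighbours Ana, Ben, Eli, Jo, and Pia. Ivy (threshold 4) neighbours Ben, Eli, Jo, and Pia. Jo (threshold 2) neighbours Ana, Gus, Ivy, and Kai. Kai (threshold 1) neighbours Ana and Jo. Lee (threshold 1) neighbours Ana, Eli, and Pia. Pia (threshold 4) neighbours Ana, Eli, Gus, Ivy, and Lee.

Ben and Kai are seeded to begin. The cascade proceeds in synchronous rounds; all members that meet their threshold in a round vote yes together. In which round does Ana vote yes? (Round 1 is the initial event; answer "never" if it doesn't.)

2

Round 1 — Ben, Kai vote yes (initial).
Round 2 — checking thresholds:
  Ana: 2 of 7 neighbours ≥ 2, votes yes.
  Eli: 1 of 6 neighbours < 5, holds.
  Gus: 1 of 5 neighbours < 2, holds.
  Ivy: 1 of 4 neighbours < 4, holds.
  Jo: 1 of 4 neighbours < 2, holds.
Round 3 — checking thresholds:
  Eli: 2 of 6 neighbours < 5, holds.
  Gus: 2 of 5 neighbours ≥ 2, votes yes.
  Ivy: 1 of 4 neighbours < 4, holds.
  Jo: 2 of 4 neighbours ≥ 2, votes yes.
  Lee: 1 of 3 neighbours ≥ 1, votes yes.
  Pia: 1 of 5 neighbours < 4, holds.
Round 4 — no new yes votes; cascade stops.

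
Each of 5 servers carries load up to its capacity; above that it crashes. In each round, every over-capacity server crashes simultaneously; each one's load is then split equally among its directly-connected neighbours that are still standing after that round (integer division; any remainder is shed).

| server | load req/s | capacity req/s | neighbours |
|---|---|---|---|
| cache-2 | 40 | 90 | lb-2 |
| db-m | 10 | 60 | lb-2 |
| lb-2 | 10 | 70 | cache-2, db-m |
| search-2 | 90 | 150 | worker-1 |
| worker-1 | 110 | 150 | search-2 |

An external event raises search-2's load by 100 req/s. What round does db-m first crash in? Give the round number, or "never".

Round 1 — search-2 at 190 > 150. search-2 crashes.
  search-2 sheds 190 req/s to worker-1: 190 each.
    worker-1: 110+190 = 300 > 150
Round 2 — worker-1 crashes.
  worker-1 sheds 300 req/s: no online neighbours, lost.
No further crashes.

never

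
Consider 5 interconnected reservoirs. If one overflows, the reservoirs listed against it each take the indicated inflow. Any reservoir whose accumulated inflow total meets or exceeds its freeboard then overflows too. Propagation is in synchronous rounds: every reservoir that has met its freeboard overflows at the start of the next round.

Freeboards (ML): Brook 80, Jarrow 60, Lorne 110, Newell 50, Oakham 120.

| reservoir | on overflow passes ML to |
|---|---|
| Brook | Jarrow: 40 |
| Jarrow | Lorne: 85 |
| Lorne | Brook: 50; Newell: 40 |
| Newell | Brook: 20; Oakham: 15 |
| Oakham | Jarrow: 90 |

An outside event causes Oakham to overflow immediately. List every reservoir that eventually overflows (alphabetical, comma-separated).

Round 1 — Oakham overflows (initial).
  Jarrow: +90 → 90 ≥ 60
Round 2 — Jarrow overflows.
  Lorne: +85 → 85 < 110
No further overflows.

Jarrow, Oakham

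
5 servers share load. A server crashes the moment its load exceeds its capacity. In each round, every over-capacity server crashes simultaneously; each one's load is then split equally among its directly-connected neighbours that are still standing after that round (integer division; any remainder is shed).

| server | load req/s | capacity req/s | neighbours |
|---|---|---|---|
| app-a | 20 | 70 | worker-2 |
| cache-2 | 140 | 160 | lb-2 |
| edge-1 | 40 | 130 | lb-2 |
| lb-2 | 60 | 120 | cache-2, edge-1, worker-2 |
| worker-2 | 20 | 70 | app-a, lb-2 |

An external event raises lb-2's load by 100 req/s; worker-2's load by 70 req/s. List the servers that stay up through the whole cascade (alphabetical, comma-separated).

Round 1 — lb-2 at 160 > 120; worker-2 at 90 > 70. lb-2, worker-2 crash.
  lb-2 sheds 160 req/s to cache-2, edge-1: 80 each.
    cache-2: 140+80 = 220 > 160
    edge-1: 40+80 = 120 ≤ 130
  worker-2 sheds 90 req/s to app-a: 90 each.
    app-a: 20+90 = 110 > 70
Round 2 — app-a, cache-2 crash.
  app-a sheds 110 req/s: no online neighbours, lost.
  cache-2 sheds 220 req/s: no online neighbours, lost.
No further crashes.

edge-1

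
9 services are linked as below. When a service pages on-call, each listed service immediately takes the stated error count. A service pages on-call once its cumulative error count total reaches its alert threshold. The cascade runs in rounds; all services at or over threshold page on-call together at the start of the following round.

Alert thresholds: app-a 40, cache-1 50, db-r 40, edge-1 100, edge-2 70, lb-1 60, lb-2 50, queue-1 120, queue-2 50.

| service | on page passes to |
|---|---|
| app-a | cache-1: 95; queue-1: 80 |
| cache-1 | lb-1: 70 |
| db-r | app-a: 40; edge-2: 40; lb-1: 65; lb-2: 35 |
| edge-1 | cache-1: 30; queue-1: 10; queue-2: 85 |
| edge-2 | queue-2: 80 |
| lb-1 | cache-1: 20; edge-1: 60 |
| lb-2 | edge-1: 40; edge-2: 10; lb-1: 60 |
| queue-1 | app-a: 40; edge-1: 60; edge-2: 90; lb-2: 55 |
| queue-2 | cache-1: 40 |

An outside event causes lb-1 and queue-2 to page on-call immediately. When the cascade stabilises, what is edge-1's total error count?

Round 1 — lb-1, queue-2 page on-call (initial).
  cache-1: +20+40 → 60 ≥ 50
  edge-1: +60 → 60 < 100
Round 2 — cache-1 pages on-call.
No further pages.

60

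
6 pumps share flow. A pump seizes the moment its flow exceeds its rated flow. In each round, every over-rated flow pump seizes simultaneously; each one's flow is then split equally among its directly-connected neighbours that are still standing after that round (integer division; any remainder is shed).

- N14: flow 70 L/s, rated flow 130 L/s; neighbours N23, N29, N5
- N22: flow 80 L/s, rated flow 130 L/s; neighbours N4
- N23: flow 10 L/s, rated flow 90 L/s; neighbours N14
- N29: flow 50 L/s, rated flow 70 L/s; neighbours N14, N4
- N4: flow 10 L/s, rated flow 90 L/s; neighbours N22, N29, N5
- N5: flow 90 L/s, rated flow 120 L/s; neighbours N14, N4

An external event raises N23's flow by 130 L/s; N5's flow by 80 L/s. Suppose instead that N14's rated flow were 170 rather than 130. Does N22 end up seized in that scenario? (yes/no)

With N14's rated flow at 170:
Round 1 — N23 at 140 > 90; N5 at 170 > 120. N23, N5 seize.
  N23 sheds 140 L/s to N14: 140 each.
    N14: 70+140 = 210 > 170
  N5 sheds 170 L/s to N14, N4: 85 each.
    N14: 210+85 = 295 > 170
    N4: 10+85 = 95 > 90
Round 2 — N14, N4 seize.
  N14 sheds 295 L/s to N29: 295 each.
    N29: 50+295 = 345 > 70
  N4 sheds 95 L/s to N22, N29: 47 each (1 lost).
    N22: 80+47 = 127 ≤ 130
    N29: 345+47 = 392 > 70
Round 3 — N29 seizes.
  N29 sheds 392 L/s: no online neighbours, lost.
No further seizures.

no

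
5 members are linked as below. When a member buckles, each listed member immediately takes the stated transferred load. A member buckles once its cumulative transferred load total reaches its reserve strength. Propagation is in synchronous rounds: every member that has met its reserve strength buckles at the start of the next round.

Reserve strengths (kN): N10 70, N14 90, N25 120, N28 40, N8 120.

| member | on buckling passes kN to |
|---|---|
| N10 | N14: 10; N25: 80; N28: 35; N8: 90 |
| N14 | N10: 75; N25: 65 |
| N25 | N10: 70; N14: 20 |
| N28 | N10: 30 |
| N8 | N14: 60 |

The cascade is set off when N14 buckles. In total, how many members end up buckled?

Round 1 — N14 buckles (initial).
  N10: +75 → 75 ≥ 70
  N25: +65 → 65 < 120
Round 2 — N10 buckles.
  N25: +80 → 145 ≥ 120
  N28: +35 → 35 < 40
  N8: +90 → 90 < 120
Round 3 — N25 buckles.
No further bucklings.

3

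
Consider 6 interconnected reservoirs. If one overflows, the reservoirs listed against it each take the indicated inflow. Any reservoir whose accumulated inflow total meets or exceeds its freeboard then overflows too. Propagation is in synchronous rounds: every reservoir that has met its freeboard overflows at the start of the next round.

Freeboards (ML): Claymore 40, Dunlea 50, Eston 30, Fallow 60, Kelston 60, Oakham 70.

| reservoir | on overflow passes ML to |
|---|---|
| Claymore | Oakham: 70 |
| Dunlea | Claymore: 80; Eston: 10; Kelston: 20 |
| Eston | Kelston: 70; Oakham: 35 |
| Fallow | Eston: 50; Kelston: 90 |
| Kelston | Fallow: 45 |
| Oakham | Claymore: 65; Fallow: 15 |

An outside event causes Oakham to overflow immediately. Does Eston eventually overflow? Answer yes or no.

no

Round 1 — Oakham overflows (initial).
  Claymore: +65 → 65 ≥ 40
  Fallow: +15 → 15 < 60
Round 2 — Claymore overflows.
No further overflows.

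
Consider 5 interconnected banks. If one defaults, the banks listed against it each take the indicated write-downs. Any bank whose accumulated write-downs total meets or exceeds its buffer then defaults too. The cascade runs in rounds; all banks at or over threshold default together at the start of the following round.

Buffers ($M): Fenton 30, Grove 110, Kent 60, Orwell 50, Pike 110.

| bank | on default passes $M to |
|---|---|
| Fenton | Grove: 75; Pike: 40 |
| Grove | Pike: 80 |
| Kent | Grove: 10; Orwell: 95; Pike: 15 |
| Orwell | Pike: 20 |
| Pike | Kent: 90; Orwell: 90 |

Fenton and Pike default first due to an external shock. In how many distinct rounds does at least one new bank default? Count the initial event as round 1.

2

Round 1 — Fenton, Pike default (initial).
  Grove: +75 → 75 < 110
  Kent: +90 → 90 ≥ 60
  Orwell: +90 → 90 ≥ 50
Round 2 — Kent, Orwell default.
  Grove: +10 → 85 < 110
No further defaults.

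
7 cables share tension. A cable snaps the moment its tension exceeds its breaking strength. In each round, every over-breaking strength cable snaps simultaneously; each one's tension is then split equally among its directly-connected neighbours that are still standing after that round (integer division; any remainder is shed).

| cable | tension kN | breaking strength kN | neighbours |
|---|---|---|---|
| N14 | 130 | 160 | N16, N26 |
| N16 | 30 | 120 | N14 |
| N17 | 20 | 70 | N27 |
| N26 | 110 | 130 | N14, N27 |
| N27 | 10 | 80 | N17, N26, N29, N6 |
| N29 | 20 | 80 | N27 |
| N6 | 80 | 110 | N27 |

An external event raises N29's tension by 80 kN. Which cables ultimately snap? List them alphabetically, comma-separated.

N14, N16, N26, N27, N29, N6

Round 1 — N29 at 100 > 80. N29 snaps.
  N29 sheds 100 kN to N27: 100 each.
    N27: 10+100 = 110 > 80
Round 2 — N27 snaps.
  N27 sheds 110 kN to N17, N26, N6: 36 each (2 lost).
    N17: 20+36 = 56 ≤ 70
    N26: 110+36 = 146 > 130
    N6: 80+36 = 116 > 110
Round 3 — N26, N6 snap.
  N26 sheds 146 kN to N14: 146 each.
    N14: 130+146 = 276 > 160
  N6 sheds 116 kN: no online neighbours, lost.
Round 4 — N14 snaps.
  N14 sheds 276 kN to N16: 276 each.
    N16: 30+276 = 306 > 120
Round 5 — N16 snaps.
  N16 sheds 306 kN: no online neighbours, lost.
No further breaks.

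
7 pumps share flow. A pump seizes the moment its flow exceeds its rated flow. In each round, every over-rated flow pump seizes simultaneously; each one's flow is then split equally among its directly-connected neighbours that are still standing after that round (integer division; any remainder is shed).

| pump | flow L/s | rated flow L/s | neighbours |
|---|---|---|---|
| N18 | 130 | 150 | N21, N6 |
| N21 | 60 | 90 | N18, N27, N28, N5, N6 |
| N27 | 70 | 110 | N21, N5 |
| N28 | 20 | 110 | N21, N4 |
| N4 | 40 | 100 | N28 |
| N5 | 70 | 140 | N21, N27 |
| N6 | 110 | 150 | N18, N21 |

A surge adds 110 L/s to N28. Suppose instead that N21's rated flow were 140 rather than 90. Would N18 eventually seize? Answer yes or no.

With N21's rated flow at 140:
Round 1 — N28 at 130 > 110. N28 seizes.
  N28 sheds 130 L/s to N21, N4: 65 each.
    N21: 60+65 = 125 ≤ 140
    N4: 40+65 = 105 > 100
Round 2 — N4 seizes.
  N4 sheds 105 L/s: no online neighbours, lost.
No further seizures.

no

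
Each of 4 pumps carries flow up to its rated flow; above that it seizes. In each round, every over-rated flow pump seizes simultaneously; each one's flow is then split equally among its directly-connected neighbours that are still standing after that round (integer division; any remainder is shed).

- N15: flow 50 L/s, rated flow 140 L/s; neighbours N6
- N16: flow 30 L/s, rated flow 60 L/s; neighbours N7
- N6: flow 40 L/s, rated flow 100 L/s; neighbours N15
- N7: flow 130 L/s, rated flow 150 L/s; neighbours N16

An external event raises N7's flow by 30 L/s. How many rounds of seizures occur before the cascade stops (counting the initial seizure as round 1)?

Round 1 — N7 at 160 > 150. N7 seizes.
  N7 sheds 160 L/s to N16: 160 each.
    N16: 30+160 = 190 > 60
Round 2 — N16 seizes.
  N16 sheds 190 L/s: no online neighbours, lost.
No further seizures.

2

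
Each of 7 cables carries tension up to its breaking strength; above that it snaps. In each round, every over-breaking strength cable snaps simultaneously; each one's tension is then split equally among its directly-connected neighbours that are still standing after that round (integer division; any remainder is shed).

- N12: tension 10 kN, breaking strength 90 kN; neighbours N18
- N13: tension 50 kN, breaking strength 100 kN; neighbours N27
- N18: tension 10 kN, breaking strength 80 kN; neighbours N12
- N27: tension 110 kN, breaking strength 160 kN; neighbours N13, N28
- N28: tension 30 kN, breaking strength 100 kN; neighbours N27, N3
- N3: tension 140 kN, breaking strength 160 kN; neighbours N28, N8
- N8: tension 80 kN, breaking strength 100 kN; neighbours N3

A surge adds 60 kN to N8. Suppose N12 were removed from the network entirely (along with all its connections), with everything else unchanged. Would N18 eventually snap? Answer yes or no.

With N12 removed:
Round 1 — N8 at 140 > 100. N8 snaps.
  N8 sheds 140 kN to N3: 140 each.
    N3: 140+140 = 280 > 160
Round 2 — N3 snaps.
  N3 sheds 280 kN to N28: 280 each.
    N28: 30+280 = 310 > 100
Round 3 — N28 snaps.
  N28 sheds 310 kN to N27: 310 each.
    N27: 110+310 = 420 > 160
Round 4 — N27 snaps.
  N27 sheds 420 kN to N13: 420 each.
    N13: 50+420 = 470 > 100
Round 5 — N13 snaps.
  N13 sheds 470 kN: no online neighbours, lost.
No further breaks.

no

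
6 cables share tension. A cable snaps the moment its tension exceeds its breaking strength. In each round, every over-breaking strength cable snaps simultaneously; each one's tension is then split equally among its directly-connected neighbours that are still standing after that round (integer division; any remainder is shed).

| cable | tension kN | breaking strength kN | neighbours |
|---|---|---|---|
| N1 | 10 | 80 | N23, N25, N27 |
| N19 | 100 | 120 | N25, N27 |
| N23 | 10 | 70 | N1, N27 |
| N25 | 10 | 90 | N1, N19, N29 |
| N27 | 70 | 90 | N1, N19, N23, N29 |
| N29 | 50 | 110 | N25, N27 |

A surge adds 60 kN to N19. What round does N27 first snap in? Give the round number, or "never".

2

Round 1 — N19 at 160 > 120. N19 snaps.
  N19 sheds 160 kN to N25, N27: 80 each.
    N25: 10+80 = 90 ≤ 90
    N27: 70+80 = 150 > 90
Round 2 — N27 snaps.
  N27 sheds 150 kN to N1, N23, N29: 50 each.
    N1: 10+50 = 60 ≤ 80
    N23: 10+50 = 60 ≤ 70
    N29: 50+50 = 100 ≤ 110
No further breaks.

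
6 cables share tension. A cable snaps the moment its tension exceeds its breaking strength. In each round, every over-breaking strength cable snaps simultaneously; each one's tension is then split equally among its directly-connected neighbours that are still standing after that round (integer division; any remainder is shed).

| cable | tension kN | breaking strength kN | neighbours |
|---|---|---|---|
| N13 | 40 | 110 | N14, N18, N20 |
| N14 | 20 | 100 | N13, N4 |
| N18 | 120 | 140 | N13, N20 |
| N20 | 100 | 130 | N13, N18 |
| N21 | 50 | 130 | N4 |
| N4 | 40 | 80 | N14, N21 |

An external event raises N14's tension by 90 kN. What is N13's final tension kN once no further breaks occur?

Round 1 — N14 at 110 > 100. N14 snaps.
  N14 sheds 110 kN to N13, N4: 55 each.
    N13: 40+55 = 95 ≤ 110
    N4: 40+55 = 95 > 80
Round 2 — N4 snaps.
  N4 sheds 95 kN to N21: 95 each.
    N21: 50+95 = 145 > 130
Round 3 — N21 snaps.
  N21 sheds 145 kN: no online neighbours, lost.
No further breaks.

95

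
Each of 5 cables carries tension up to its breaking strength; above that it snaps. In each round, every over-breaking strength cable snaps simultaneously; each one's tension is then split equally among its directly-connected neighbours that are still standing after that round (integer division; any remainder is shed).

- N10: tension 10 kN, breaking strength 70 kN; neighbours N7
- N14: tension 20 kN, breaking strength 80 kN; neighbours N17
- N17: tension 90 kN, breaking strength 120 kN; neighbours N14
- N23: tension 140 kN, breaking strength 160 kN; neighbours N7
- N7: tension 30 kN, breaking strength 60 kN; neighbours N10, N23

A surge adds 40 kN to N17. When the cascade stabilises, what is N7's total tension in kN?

Round 1 — N17 at 130 > 120. N17 snaps.
  N17 sheds 130 kN to N14: 130 each.
    N14: 20+130 = 150 > 80
Round 2 — N14 snaps.
  N14 sheds 150 kN: no online neighbours, lost.
No further breaks.

30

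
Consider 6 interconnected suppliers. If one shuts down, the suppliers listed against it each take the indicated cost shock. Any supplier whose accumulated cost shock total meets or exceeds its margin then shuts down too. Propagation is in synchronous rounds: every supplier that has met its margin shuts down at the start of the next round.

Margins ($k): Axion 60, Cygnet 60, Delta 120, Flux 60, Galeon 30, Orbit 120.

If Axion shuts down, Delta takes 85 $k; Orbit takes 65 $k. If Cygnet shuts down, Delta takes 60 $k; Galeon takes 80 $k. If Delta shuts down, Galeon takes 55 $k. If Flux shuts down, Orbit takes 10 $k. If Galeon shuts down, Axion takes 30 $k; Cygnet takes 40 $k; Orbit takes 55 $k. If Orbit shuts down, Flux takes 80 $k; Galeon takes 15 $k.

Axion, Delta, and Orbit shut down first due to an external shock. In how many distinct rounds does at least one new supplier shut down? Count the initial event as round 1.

2

Round 1 — Axion, Delta, Orbit shut down (initial).
  Flux: +80 → 80 ≥ 60
  Galeon: +55+15 → 70 ≥ 30
Round 2 — Flux, Galeon shut down.
  Cygnet: +40 → 40 < 60
No further shutdowns.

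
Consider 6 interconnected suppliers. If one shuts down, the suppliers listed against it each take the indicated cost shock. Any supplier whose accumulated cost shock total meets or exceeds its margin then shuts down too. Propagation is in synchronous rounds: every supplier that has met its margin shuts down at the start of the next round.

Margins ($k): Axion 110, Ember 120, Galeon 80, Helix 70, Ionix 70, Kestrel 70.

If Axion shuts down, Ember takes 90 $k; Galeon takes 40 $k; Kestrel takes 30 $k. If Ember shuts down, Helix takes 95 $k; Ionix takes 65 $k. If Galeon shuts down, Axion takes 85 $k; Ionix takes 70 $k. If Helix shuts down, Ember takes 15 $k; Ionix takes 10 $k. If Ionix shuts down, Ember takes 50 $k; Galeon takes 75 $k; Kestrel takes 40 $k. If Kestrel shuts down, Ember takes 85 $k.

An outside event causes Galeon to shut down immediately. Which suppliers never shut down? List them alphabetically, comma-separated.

Axion, Ember, Helix, Kestrel

Round 1 — Galeon shuts down (initial).
  Axion: +85 → 85 < 110
  Ionix: +70 → 70 ≥ 70
Round 2 — Ionix shuts down.
  Ember: +50 → 50 < 120
  Kestrel: +40 → 40 < 70
No further shutdowns.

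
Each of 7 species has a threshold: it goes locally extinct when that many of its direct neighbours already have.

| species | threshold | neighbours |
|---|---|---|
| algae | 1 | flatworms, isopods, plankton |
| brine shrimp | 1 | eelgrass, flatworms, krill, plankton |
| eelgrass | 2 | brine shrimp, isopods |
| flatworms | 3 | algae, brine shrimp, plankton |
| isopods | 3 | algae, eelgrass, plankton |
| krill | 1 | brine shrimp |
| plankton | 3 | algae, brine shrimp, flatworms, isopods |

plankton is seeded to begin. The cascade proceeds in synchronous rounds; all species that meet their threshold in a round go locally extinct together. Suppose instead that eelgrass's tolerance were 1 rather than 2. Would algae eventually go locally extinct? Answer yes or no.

yes

With eelgrass's tolerance at 1:
Round 1 — plankton goes locally extinct (initial).
Round 2 — checking thresholds:
  algae: 1 of 3 neighbours ≥ 1, goes locally extinct.
  brine shrimp: 1 of 4 neighbours ≥ 1, goes locally extinct.
  flatworms: 1 of 3 neighbours < 3, not yet.
  isopods: 1 of 3 neighbours < 3, not yet.
Round 3 — checking thresholds:
  eelgrass: 1 of 2 neighbours ≥ 1, goes locally extinct.
  flatworms: 3 of 3 neighbours ≥ 3, goes locally extinct.
  isopods: 2 of 3 neighbours < 3, not yet.
  krill: 1 of 1 neighbours ≥ 1, goes locally extinct.
Round 4 — checking thresholds:
  isopods: 3 of 3 neighbours ≥ 3, goes locally extinct.
Round 5 — no new extinctions; cascade stops.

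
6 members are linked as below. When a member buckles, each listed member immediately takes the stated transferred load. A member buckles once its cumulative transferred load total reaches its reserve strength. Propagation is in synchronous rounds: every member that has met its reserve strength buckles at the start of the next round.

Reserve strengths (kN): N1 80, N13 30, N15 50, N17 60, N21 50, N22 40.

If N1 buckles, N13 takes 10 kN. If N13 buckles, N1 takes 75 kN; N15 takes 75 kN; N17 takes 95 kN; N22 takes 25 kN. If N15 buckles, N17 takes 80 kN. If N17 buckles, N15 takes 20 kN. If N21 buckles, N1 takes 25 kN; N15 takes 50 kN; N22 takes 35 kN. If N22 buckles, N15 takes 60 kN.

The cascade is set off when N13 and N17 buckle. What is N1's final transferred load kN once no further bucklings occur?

75

Round 1 — N13, N17 buckle (initial).
  N1: +75 → 75 < 80
  N15: +75+20 → 95 ≥ 50
  N22: +25 → 25 < 40
Round 2 — N15 buckles.
No further bucklings.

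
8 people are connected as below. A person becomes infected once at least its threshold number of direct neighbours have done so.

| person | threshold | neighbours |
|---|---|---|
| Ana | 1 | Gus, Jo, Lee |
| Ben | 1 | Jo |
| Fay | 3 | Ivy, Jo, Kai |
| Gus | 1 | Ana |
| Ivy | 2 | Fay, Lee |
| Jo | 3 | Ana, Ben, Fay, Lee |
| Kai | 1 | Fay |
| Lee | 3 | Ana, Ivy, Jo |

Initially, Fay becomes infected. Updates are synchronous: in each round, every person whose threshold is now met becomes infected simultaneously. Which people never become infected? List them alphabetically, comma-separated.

Ana, Ben, Gus, Ivy, Jo, Lee

Round 1 — Fay becomes infected (initial).
Round 2 — checking thresholds:
  Ivy: 1 of 2 neighbours < 2, below threshold.
  Jo: 1 of 4 neighbours < 3, below threshold.
  Kai: 1 of 1 neighbours ≥ 1, becomes infected.
Round 3 — no new infections; cascade stops.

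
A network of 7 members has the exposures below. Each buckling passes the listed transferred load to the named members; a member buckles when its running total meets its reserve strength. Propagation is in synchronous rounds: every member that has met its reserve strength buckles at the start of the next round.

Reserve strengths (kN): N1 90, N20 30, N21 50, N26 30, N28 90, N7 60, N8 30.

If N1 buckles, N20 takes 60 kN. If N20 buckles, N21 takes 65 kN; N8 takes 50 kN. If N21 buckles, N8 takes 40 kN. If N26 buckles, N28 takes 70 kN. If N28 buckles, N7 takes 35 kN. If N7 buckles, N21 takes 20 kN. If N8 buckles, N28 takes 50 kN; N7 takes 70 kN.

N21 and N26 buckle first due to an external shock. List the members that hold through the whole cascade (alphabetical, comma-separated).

Round 1 — N21, N26 buckle (initial).
  N28: +70 → 70 < 90
  N8: +40 → 40 ≥ 30
Round 2 — N8 buckles.
  N28: +50 → 120 ≥ 90
  N7: +70 → 70 ≥ 60
Round 3 — N28, N7 buckle.
No further bucklings.

N1, N20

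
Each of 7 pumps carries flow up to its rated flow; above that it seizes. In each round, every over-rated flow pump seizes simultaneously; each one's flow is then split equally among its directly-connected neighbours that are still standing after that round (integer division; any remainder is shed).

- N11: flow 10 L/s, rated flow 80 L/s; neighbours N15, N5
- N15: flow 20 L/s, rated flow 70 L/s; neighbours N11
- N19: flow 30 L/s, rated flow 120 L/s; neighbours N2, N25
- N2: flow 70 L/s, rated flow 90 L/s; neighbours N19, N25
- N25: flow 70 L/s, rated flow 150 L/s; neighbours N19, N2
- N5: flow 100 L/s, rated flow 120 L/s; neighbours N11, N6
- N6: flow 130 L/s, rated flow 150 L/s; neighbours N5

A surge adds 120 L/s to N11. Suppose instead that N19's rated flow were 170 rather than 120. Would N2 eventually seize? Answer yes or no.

With N19's rated flow at 170:
Round 1 — N11 at 130 > 80. N11 seizes.
  N11 sheds 130 L/s to N15, N5: 65 each.
    N15: 20+65 = 85 > 70
    N5: 100+65 = 165 > 120
Round 2 — N15, N5 seize.
  N15 sheds 85 L/s: no online neighbours, lost.
  N5 sheds 165 L/s to N6: 165 each.
    N6: 130+165 = 295 > 150
Round 3 — N6 seizes.
  N6 sheds 295 L/s: no online neighbours, lost.
No further seizures.

no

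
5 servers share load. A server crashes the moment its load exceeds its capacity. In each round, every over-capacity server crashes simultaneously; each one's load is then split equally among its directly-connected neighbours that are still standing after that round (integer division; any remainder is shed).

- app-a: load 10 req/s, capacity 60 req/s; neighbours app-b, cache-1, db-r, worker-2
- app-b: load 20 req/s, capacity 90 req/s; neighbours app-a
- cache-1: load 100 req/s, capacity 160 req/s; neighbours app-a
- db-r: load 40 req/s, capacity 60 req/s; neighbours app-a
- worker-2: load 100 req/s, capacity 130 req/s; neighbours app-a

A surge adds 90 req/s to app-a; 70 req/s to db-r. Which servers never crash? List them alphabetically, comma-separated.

Round 1 — app-a at 100 > 60; db-r at 110 > 60. app-a, db-r crash.
  app-a sheds 100 req/s to app-b, cache-1, worker-2: 33 each (1 lost).
    app-b: 20+33 = 53 ≤ 90
    cache-1: 100+33 = 133 ≤ 160
    worker-2: 100+33 = 133 > 130
  db-r sheds 110 req/s: no online neighbours, lost.
Round 2 — worker-2 crashes.
  worker-2 sheds 133 req/s: no online neighbours, lost.
No further crashes.

app-b, cache-1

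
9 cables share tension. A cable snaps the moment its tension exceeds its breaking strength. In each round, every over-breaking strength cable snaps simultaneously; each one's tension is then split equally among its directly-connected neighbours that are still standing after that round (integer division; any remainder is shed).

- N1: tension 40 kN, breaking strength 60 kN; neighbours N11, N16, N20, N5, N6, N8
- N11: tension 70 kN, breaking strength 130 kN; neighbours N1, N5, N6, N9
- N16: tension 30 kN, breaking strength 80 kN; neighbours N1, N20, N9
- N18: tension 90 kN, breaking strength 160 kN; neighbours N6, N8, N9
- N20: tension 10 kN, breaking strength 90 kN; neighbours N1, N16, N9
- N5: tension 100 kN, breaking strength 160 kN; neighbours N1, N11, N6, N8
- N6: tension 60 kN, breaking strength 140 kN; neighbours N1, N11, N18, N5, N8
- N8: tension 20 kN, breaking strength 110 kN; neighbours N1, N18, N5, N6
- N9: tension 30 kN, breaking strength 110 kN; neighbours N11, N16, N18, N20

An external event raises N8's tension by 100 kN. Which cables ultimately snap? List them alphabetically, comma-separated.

Round 1 — N8 at 120 > 110. N8 snaps.
  N8 sheds 120 kN to N1, N18, N5, N6: 30 each.
    N1: 40+30 = 70 > 60
    N18: 90+30 = 120 ≤ 160
    N5: 100+30 = 130 ≤ 160
    N6: 60+30 = 90 ≤ 140
Round 2 — N1 snaps.
  N1 sheds 70 kN to N11, N16, N20, N5, N6: 14 each.
    N11: 70+14 = 84 ≤ 130
    N16: 30+14 = 44 ≤ 80
    N20: 10+14 = 24 ≤ 90
    N5: 130+14 = 144 ≤ 160
    N6: 90+14 = 104 ≤ 140
No further breaks.

N1, N8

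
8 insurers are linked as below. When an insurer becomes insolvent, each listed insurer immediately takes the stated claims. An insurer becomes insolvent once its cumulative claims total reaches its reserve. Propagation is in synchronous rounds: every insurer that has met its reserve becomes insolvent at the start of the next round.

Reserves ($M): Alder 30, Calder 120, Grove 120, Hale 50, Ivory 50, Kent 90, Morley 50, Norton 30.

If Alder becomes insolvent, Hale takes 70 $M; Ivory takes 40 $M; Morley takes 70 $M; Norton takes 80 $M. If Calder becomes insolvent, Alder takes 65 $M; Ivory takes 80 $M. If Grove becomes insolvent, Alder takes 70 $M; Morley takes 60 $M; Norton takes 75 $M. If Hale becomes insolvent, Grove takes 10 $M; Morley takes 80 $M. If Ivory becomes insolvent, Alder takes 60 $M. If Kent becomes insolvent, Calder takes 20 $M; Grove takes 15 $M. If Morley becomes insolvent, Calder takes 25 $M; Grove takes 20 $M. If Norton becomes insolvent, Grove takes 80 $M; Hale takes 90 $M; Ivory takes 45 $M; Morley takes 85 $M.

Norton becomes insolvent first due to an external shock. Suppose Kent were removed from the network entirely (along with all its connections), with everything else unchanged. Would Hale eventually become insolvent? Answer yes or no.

yes

With Kent removed:
Round 1 — Norton becomes insolvent (initial).
  Grove: +80 → 80 < 120
  Hale: +90 → 90 ≥ 50
  Ivory: +45 → 45 < 50
  Morley: +85 → 85 ≥ 50
Round 2 — Hale, Morley become insolvent.
  Calder: +25 → 25 < 120
  Grove: +10+20 → 110 < 120
No further insolvencies.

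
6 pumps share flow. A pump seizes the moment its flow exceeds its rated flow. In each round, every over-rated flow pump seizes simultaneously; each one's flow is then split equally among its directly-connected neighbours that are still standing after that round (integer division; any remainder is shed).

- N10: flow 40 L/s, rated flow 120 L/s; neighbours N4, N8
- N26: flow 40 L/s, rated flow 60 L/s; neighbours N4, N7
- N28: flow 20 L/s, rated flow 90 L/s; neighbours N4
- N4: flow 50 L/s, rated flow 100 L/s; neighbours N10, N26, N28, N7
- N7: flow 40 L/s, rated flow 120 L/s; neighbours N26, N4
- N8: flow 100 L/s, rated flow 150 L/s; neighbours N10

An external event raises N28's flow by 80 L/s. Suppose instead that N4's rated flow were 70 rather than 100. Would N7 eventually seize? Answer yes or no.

yes

With N4's rated flow at 70:
Round 1 — N28 at 100 > 90. N28 seizes.
  N28 sheds 100 L/s to N4: 100 each.
    N4: 50+100 = 150 > 70
Round 2 — N4 seizes.
  N4 sheds 150 L/s to N10, N26, N7: 50 each.
    N10: 40+50 = 90 ≤ 120
    N26: 40+50 = 90 > 60
    N7: 40+50 = 90 ≤ 120
Round 3 — N26 seizes.
  N26 sheds 90 L/s to N7: 90 each.
    N7: 90+90 = 180 > 120
Round 4 — N7 seizes.
  N7 sheds 180 L/s: no online neighbours, lost.
No further seizures.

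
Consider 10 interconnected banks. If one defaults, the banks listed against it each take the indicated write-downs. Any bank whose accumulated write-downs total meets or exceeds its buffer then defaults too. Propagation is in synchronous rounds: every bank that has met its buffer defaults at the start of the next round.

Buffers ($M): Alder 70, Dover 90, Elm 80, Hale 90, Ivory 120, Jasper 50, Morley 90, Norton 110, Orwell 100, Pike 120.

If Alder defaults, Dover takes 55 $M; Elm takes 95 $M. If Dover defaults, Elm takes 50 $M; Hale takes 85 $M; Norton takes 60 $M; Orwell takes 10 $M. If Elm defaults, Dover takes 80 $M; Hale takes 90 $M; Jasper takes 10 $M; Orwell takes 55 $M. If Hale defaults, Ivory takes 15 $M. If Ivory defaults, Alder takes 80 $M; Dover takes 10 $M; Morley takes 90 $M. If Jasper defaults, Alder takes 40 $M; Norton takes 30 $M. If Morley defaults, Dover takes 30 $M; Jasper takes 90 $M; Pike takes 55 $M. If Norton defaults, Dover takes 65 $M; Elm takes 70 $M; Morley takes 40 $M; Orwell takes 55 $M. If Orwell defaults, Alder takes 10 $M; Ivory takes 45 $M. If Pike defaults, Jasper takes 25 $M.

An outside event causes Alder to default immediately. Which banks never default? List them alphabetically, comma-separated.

Round 1 — Alder defaults (initial).
  Dover: +55 → 55 < 90
  Elm: +95 → 95 ≥ 80
Round 2 — Elm defaults.
  Dover: +80 → 135 ≥ 90
  Hale: +90 → 90 ≥ 90
  Jasper: +10 → 10 < 50
  Orwell: +55 → 55 < 100
Round 3 — Dover, Hale default.
  Ivory: +15 → 15 < 120
  Norton: +60 → 60 < 110
  Orwell: +10 → 65 < 100
No further defaults.

Ivory, Jasper, Morley, Norton, Orwell, Pike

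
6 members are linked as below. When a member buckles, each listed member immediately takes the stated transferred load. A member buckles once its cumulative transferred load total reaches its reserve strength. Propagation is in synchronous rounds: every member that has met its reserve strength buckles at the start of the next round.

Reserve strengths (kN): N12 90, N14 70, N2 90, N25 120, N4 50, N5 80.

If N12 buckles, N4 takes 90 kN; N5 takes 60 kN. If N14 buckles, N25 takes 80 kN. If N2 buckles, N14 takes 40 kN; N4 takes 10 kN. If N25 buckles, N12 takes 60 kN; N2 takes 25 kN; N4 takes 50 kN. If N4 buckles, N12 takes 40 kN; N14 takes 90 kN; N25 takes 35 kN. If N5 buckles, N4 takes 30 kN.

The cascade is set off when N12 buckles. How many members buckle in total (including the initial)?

3

Round 1 — N12 buckles (initial).
  N4: +90 → 90 ≥ 50
  N5: +60 → 60 < 80
Round 2 — N4 buckles.
  N14: +90 → 90 ≥ 70
  N25: +35 → 35 < 120
Round 3 — N14 buckles.
  N25: +80 → 115 < 120
No further bucklings.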